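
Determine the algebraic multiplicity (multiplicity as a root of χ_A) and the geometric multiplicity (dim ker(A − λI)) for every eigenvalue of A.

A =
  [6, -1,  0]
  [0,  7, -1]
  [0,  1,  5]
λ = 6: alg = 3, geom = 1

Step 1 — factor the characteristic polynomial to read off the algebraic multiplicities:
  χ_A(x) = (x - 6)^3

Step 2 — compute geometric multiplicities via the rank-nullity identity g(λ) = n − rank(A − λI):
  rank(A − (6)·I) = 2, so dim ker(A − (6)·I) = n − 2 = 1

Summary:
  λ = 6: algebraic multiplicity = 3, geometric multiplicity = 1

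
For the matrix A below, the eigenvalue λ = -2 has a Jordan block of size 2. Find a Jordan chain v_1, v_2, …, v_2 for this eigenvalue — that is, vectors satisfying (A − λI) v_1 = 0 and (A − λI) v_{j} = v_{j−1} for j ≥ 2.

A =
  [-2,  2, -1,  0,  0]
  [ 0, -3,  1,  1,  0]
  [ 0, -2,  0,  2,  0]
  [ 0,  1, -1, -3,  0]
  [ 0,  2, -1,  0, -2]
A Jordan chain for λ = -2 of length 2:
v_1 = (2, -1, -2, 1, 2)ᵀ
v_2 = (0, 1, 0, 0, 0)ᵀ

Let N = A − (-2)·I. We want v_2 with N^2 v_2 = 0 but N^1 v_2 ≠ 0; then v_{j-1} := N · v_j for j = 2, …, 2.

Pick v_2 = (0, 1, 0, 0, 0)ᵀ.
Then v_1 = N · v_2 = (2, -1, -2, 1, 2)ᵀ.

Sanity check: (A − (-2)·I) v_1 = (0, 0, 0, 0, 0)ᵀ = 0. ✓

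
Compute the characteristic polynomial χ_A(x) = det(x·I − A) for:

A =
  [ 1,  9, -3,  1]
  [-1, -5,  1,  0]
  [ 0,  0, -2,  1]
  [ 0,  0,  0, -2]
x^4 + 8*x^3 + 24*x^2 + 32*x + 16

Expanding det(x·I − A) (e.g. by cofactor expansion or by noting that A is similar to its Jordan form J, which has the same characteristic polynomial as A) gives
  χ_A(x) = x^4 + 8*x^3 + 24*x^2 + 32*x + 16
which factors as (x + 2)^4. The eigenvalues (with algebraic multiplicities) are λ = -2 with multiplicity 4.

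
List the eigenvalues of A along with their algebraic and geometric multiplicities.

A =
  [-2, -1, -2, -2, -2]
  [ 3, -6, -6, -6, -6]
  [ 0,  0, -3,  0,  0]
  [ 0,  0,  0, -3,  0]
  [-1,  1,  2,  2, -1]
λ = -3: alg = 5, geom = 4

Step 1 — factor the characteristic polynomial to read off the algebraic multiplicities:
  χ_A(x) = (x + 3)^5

Step 2 — compute geometric multiplicities via the rank-nullity identity g(λ) = n − rank(A − λI):
  rank(A − (-3)·I) = 1, so dim ker(A − (-3)·I) = n − 1 = 4

Summary:
  λ = -3: algebraic multiplicity = 5, geometric multiplicity = 4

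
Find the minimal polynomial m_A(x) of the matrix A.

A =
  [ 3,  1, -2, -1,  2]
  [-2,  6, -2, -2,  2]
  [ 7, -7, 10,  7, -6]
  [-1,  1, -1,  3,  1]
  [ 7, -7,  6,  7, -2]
x^3 - 12*x^2 + 48*x - 64

The characteristic polynomial is χ_A(x) = (x - 4)^5, so the eigenvalues are known. The minimal polynomial is
  m_A(x) = Π_λ (x − λ)^{k_λ}
where k_λ is the size of the *largest* Jordan block for λ (equivalently, the smallest k with (A − λI)^k v = 0 for every generalised eigenvector v of λ).

  λ = 4: largest Jordan block has size 3, contributing (x − 4)^3

So m_A(x) = (x - 4)^3 = x^3 - 12*x^2 + 48*x - 64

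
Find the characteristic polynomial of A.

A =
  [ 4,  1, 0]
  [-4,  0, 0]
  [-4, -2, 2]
x^3 - 6*x^2 + 12*x - 8

Expanding det(x·I − A) (e.g. by cofactor expansion or by noting that A is similar to its Jordan form J, which has the same characteristic polynomial as A) gives
  χ_A(x) = x^3 - 6*x^2 + 12*x - 8
which factors as (x - 2)^3. The eigenvalues (with algebraic multiplicities) are λ = 2 with multiplicity 3.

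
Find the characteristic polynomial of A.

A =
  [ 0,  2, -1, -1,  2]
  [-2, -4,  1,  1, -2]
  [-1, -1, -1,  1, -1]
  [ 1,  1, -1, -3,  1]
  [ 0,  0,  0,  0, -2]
x^5 + 10*x^4 + 40*x^3 + 80*x^2 + 80*x + 32

Expanding det(x·I − A) (e.g. by cofactor expansion or by noting that A is similar to its Jordan form J, which has the same characteristic polynomial as A) gives
  χ_A(x) = x^5 + 10*x^4 + 40*x^3 + 80*x^2 + 80*x + 32
which factors as (x + 2)^5. The eigenvalues (with algebraic multiplicities) are λ = -2 with multiplicity 5.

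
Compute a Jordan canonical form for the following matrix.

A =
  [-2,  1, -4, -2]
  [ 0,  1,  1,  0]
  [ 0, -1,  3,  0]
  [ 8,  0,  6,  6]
J_3(2) ⊕ J_1(2)

The characteristic polynomial is
  det(x·I − A) = x^4 - 8*x^3 + 24*x^2 - 32*x + 16 = (x - 2)^4

Eigenvalues and multiplicities (the geometric multiplicity of λ is n − rank(A − λI), which equals the number of Jordan blocks for λ):
  λ = 2: algebraic multiplicity = 4, geometric multiplicity = 2

Determining the block sizes for each eigenvalue:
  λ = 2: with am = 4 and gm = 2, the partition is not yet determined (e.g. several partitions of 4 into 2 parts exist). Let N = A − (2)·I. Computing rank(N^1) = 2, rank(N^2) = 1, rank(N^3) = 0; the number of blocks of size ≥ j is rank(N^{j−1}) − rank(N^j), giving [2, 1, 1]. So we have 1 block(s) of size 3, 1 block(s) of size 1 → block sizes [3, 1]

Assembling the blocks gives a Jordan form
J =
  [2, 1, 0, 0]
  [0, 2, 1, 0]
  [0, 0, 2, 0]
  [0, 0, 0, 2]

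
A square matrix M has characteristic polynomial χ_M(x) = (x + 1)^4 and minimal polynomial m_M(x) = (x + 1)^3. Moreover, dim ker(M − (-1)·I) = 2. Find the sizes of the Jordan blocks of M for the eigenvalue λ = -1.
Block sizes for λ = -1: [3, 1]

Step 1 — from the characteristic polynomial, algebraic multiplicity of λ = -1 is 4. From dim ker(M − (-1)·I) = 2, there are exactly 2 Jordan blocks for λ = -1.
Step 2 — from the minimal polynomial, the factor (x + 1)^3 tells us the largest block for λ = -1 has size 3.
Step 3 — with total size 4, 2 blocks, and largest block 3, the block sizes (in nonincreasing order) are [3, 1].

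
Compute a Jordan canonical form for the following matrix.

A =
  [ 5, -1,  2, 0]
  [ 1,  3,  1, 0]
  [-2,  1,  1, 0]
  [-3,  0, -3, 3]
J_3(3) ⊕ J_1(3)

The characteristic polynomial is
  det(x·I − A) = x^4 - 12*x^3 + 54*x^2 - 108*x + 81 = (x - 3)^4

Eigenvalues and multiplicities (the geometric multiplicity of λ is n − rank(A − λI), which equals the number of Jordan blocks for λ):
  λ = 3: algebraic multiplicity = 4, geometric multiplicity = 2

Determining the block sizes for each eigenvalue:
  λ = 3: with am = 4 and gm = 2, the partition is not yet determined (e.g. several partitions of 4 into 2 parts exist). Let N = A − (3)·I. Computing rank(N^1) = 2, rank(N^2) = 1, rank(N^3) = 0; the number of blocks of size ≥ j is rank(N^{j−1}) − rank(N^j), giving [2, 1, 1]. So we have 1 block(s) of size 3, 1 block(s) of size 1 → block sizes [3, 1]

Assembling the blocks gives a Jordan form
J =
  [3, 1, 0, 0]
  [0, 3, 1, 0]
  [0, 0, 3, 0]
  [0, 0, 0, 3]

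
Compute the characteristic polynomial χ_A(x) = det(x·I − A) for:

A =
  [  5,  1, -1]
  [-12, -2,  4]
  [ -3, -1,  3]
x^3 - 6*x^2 + 12*x - 8

Expanding det(x·I − A) (e.g. by cofactor expansion or by noting that A is similar to its Jordan form J, which has the same characteristic polynomial as A) gives
  χ_A(x) = x^3 - 6*x^2 + 12*x - 8
which factors as (x - 2)^3. The eigenvalues (with algebraic multiplicities) are λ = 2 with multiplicity 3.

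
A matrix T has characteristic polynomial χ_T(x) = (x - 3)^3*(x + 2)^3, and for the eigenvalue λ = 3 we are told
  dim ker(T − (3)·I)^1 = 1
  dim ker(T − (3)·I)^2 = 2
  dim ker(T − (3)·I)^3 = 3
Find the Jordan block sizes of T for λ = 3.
Block sizes for λ = 3: [3]

From the dimensions of kernels of powers, the number of Jordan blocks of size at least j is d_j − d_{j−1} where d_j = dim ker(N^j) (with d_0 = 0). Computing the differences gives [1, 1, 1].
The number of blocks of size exactly k is (#blocks of size ≥ k) − (#blocks of size ≥ k + 1), so the partition is: 1 block(s) of size 3.
In nonincreasing order the block sizes are [3].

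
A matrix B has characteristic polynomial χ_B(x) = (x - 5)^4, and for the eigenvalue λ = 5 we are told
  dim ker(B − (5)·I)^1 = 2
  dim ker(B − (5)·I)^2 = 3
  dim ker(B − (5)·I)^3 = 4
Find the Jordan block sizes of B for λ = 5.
Block sizes for λ = 5: [3, 1]

From the dimensions of kernels of powers, the number of Jordan blocks of size at least j is d_j − d_{j−1} where d_j = dim ker(N^j) (with d_0 = 0). Computing the differences gives [2, 1, 1].
The number of blocks of size exactly k is (#blocks of size ≥ k) − (#blocks of size ≥ k + 1), so the partition is: 1 block(s) of size 1, 1 block(s) of size 3.
In nonincreasing order the block sizes are [3, 1].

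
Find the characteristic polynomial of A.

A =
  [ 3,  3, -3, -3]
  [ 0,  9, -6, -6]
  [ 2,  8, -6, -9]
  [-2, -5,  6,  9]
x^4 - 15*x^3 + 81*x^2 - 189*x + 162

Expanding det(x·I − A) (e.g. by cofactor expansion or by noting that A is similar to its Jordan form J, which has the same characteristic polynomial as A) gives
  χ_A(x) = x^4 - 15*x^3 + 81*x^2 - 189*x + 162
which factors as (x - 6)*(x - 3)^3. The eigenvalues (with algebraic multiplicities) are λ = 3 with multiplicity 3, λ = 6 with multiplicity 1.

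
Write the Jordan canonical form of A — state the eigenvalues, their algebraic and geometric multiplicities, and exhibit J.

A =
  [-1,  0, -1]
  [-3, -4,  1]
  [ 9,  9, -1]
J_1(-4) ⊕ J_2(-1)

The characteristic polynomial is
  det(x·I − A) = x^3 + 6*x^2 + 9*x + 4 = (x + 1)^2*(x + 4)

Eigenvalues and multiplicities (the geometric multiplicity of λ is n − rank(A − λI), which equals the number of Jordan blocks for λ):
  λ = -4: algebraic multiplicity = 1, geometric multiplicity = 1
  λ = -1: algebraic multiplicity = 2, geometric multiplicity = 1

Determining the block sizes for each eigenvalue:
  λ = -4: one block (gm = 1), so the single block has size am = 1 → block sizes [1]
  λ = -1: one block (gm = 1), so the single block has size am = 2 → block sizes [2]

Assembling the blocks gives a Jordan form
J =
  [-4,  0,  0]
  [ 0, -1,  1]
  [ 0,  0, -1]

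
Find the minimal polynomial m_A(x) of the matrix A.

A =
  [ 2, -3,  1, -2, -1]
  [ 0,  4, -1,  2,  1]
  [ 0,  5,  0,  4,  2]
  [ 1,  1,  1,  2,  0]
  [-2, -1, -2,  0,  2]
x^3 - 6*x^2 + 12*x - 8

The characteristic polynomial is χ_A(x) = (x - 2)^5, so the eigenvalues are known. The minimal polynomial is
  m_A(x) = Π_λ (x − λ)^{k_λ}
where k_λ is the size of the *largest* Jordan block for λ (equivalently, the smallest k with (A − λI)^k v = 0 for every generalised eigenvector v of λ).

  λ = 2: largest Jordan block has size 3, contributing (x − 2)^3

So m_A(x) = (x - 2)^3 = x^3 - 6*x^2 + 12*x - 8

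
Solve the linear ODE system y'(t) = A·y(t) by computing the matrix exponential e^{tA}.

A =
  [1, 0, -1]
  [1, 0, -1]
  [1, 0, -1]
e^{tA} =
  [t + 1, 0, -t]
  [t, 1, -t]
  [t, 0, 1 - t]

Strategy: write A = P · J · P⁻¹ where J is a Jordan canonical form, so e^{tA} = P · e^{tJ} · P⁻¹, and e^{tJ} can be computed block-by-block.

A has Jordan form
J =
  [0, 1, 0]
  [0, 0, 0]
  [0, 0, 0]
(up to reordering of blocks).

Per-block formulas:
  For a 1×1 block at λ = 0: exp(t · [0]) = [e^(0t)].
  For a 2×2 Jordan block J_2(0): exp(t · J_2(0)) = e^(0t)·(I + t·N), where N is the 2×2 nilpotent shift.

After assembling e^{tJ} and conjugating by P, we get:

e^{tA} =
  [t + 1, 0, -t]
  [t, 1, -t]
  [t, 0, 1 - t]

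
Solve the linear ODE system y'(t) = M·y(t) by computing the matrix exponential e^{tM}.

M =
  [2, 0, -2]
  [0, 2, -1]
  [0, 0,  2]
e^{tM} =
  [exp(2*t), 0, -2*t*exp(2*t)]
  [0, exp(2*t), -t*exp(2*t)]
  [0, 0, exp(2*t)]

Strategy: write M = P · J · P⁻¹ where J is a Jordan canonical form, so e^{tM} = P · e^{tJ} · P⁻¹, and e^{tJ} can be computed block-by-block.

M has Jordan form
J =
  [2, 1, 0]
  [0, 2, 0]
  [0, 0, 2]
(up to reordering of blocks).

Per-block formulas:
  For a 2×2 Jordan block J_2(2): exp(t · J_2(2)) = e^(2t)·(I + t·N), where N is the 2×2 nilpotent shift.
  For a 1×1 block at λ = 2: exp(t · [2]) = [e^(2t)].

After assembling e^{tJ} and conjugating by P, we get:

e^{tM} =
  [exp(2*t), 0, -2*t*exp(2*t)]
  [0, exp(2*t), -t*exp(2*t)]
  [0, 0, exp(2*t)]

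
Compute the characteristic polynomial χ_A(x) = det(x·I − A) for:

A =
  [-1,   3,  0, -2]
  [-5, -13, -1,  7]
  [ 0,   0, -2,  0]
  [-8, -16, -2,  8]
x^4 + 8*x^3 + 24*x^2 + 32*x + 16

Expanding det(x·I − A) (e.g. by cofactor expansion or by noting that A is similar to its Jordan form J, which has the same characteristic polynomial as A) gives
  χ_A(x) = x^4 + 8*x^3 + 24*x^2 + 32*x + 16
which factors as (x + 2)^4. The eigenvalues (with algebraic multiplicities) are λ = -2 with multiplicity 4.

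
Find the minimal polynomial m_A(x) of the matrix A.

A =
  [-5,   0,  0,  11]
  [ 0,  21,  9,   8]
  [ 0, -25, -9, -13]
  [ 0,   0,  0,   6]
x^4 - 13*x^3 + 18*x^2 + 324*x - 1080

The characteristic polynomial is χ_A(x) = (x - 6)^3*(x + 5), so the eigenvalues are known. The minimal polynomial is
  m_A(x) = Π_λ (x − λ)^{k_λ}
where k_λ is the size of the *largest* Jordan block for λ (equivalently, the smallest k with (A − λI)^k v = 0 for every generalised eigenvector v of λ).

  λ = -5: largest Jordan block has size 1, contributing (x + 5)
  λ = 6: largest Jordan block has size 3, contributing (x − 6)^3

So m_A(x) = (x - 6)^3*(x + 5) = x^4 - 13*x^3 + 18*x^2 + 324*x - 1080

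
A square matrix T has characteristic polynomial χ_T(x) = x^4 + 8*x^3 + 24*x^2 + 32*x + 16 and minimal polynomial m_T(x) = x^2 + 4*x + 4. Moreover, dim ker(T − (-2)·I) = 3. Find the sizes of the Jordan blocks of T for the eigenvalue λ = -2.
Block sizes for λ = -2: [2, 1, 1]

Step 1 — from the characteristic polynomial, algebraic multiplicity of λ = -2 is 4. From dim ker(T − (-2)·I) = 3, there are exactly 3 Jordan blocks for λ = -2.
Step 2 — from the minimal polynomial, the factor (x + 2)^2 tells us the largest block for λ = -2 has size 2.
Step 3 — with total size 4, 3 blocks, and largest block 2, the block sizes (in nonincreasing order) are [2, 1, 1].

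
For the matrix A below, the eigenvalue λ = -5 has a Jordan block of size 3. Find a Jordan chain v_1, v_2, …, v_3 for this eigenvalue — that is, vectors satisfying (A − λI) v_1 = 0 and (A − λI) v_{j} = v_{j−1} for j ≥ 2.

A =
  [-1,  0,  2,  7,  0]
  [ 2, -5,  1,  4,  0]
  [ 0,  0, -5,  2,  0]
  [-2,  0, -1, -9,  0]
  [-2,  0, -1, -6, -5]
A Jordan chain for λ = -5 of length 3:
v_1 = (2, 0, -4, 0, 4)ᵀ
v_2 = (4, 2, 0, -2, -2)ᵀ
v_3 = (1, 0, 0, 0, 0)ᵀ

Let N = A − (-5)·I. We want v_3 with N^3 v_3 = 0 but N^2 v_3 ≠ 0; then v_{j-1} := N · v_j for j = 3, …, 2.

Pick v_3 = (1, 0, 0, 0, 0)ᵀ.
Then v_2 = N · v_3 = (4, 2, 0, -2, -2)ᵀ.
Then v_1 = N · v_2 = (2, 0, -4, 0, 4)ᵀ.

Sanity check: (A − (-5)·I) v_1 = (0, 0, 0, 0, 0)ᵀ = 0. ✓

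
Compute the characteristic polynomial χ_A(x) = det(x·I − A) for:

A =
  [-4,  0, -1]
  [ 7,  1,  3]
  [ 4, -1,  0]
x^3 + 3*x^2 + 3*x + 1

Expanding det(x·I − A) (e.g. by cofactor expansion or by noting that A is similar to its Jordan form J, which has the same characteristic polynomial as A) gives
  χ_A(x) = x^3 + 3*x^2 + 3*x + 1
which factors as (x + 1)^3. The eigenvalues (with algebraic multiplicities) are λ = -1 with multiplicity 3.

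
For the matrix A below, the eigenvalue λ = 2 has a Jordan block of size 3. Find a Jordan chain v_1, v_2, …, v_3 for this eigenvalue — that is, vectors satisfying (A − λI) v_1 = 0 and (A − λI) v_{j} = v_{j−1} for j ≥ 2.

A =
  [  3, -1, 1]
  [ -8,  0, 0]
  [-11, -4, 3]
A Jordan chain for λ = 2 of length 3:
v_1 = (-2, 8, 10)ᵀ
v_2 = (1, -8, -11)ᵀ
v_3 = (1, 0, 0)ᵀ

Let N = A − (2)·I. We want v_3 with N^3 v_3 = 0 but N^2 v_3 ≠ 0; then v_{j-1} := N · v_j for j = 3, …, 2.

Pick v_3 = (1, 0, 0)ᵀ.
Then v_2 = N · v_3 = (1, -8, -11)ᵀ.
Then v_1 = N · v_2 = (-2, 8, 10)ᵀ.

Sanity check: (A − (2)·I) v_1 = (0, 0, 0)ᵀ = 0. ✓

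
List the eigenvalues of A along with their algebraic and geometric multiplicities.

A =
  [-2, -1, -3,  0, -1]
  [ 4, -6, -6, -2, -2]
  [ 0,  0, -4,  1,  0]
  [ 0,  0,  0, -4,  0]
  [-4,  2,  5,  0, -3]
λ = -4: alg = 4, geom = 2; λ = -3: alg = 1, geom = 1

Step 1 — factor the characteristic polynomial to read off the algebraic multiplicities:
  χ_A(x) = (x + 3)*(x + 4)^4

Step 2 — compute geometric multiplicities via the rank-nullity identity g(λ) = n − rank(A − λI):
  rank(A − (-4)·I) = 3, so dim ker(A − (-4)·I) = n − 3 = 2
  rank(A − (-3)·I) = 4, so dim ker(A − (-3)·I) = n − 4 = 1

Summary:
  λ = -4: algebraic multiplicity = 4, geometric multiplicity = 2
  λ = -3: algebraic multiplicity = 1, geometric multiplicity = 1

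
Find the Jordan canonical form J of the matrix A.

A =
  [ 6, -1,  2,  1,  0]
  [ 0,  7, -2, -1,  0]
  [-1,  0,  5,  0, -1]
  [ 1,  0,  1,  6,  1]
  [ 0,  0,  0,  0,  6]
J_3(6) ⊕ J_1(6) ⊕ J_1(6)

The characteristic polynomial is
  det(x·I − A) = x^5 - 30*x^4 + 360*x^3 - 2160*x^2 + 6480*x - 7776 = (x - 6)^5

Eigenvalues and multiplicities (the geometric multiplicity of λ is n − rank(A − λI), which equals the number of Jordan blocks for λ):
  λ = 6: algebraic multiplicity = 5, geometric multiplicity = 3

Determining the block sizes for each eigenvalue:
  λ = 6: with am = 5 and gm = 3, the partition is not yet determined (e.g. several partitions of 5 into 3 parts exist). Let N = A − (6)·I. Computing rank(N^1) = 2, rank(N^2) = 1, rank(N^3) = 0; the number of blocks of size ≥ j is rank(N^{j−1}) − rank(N^j), giving [3, 1, 1]. So we have 1 block(s) of size 3, 2 block(s) of size 1 → block sizes [3, 1, 1]

Assembling the blocks gives a Jordan form
J =
  [6, 1, 0, 0, 0]
  [0, 6, 1, 0, 0]
  [0, 0, 6, 0, 0]
  [0, 0, 0, 6, 0]
  [0, 0, 0, 0, 6]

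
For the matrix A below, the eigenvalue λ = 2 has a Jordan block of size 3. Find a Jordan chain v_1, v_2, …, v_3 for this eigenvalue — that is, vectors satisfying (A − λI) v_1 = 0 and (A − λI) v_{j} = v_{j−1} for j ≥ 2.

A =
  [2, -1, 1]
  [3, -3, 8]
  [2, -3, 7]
A Jordan chain for λ = 2 of length 3:
v_1 = (-1, 1, 1)ᵀ
v_2 = (0, 3, 2)ᵀ
v_3 = (1, 0, 0)ᵀ

Let N = A − (2)·I. We want v_3 with N^3 v_3 = 0 but N^2 v_3 ≠ 0; then v_{j-1} := N · v_j for j = 3, …, 2.

Pick v_3 = (1, 0, 0)ᵀ.
Then v_2 = N · v_3 = (0, 3, 2)ᵀ.
Then v_1 = N · v_2 = (-1, 1, 1)ᵀ.

Sanity check: (A − (2)·I) v_1 = (0, 0, 0)ᵀ = 0. ✓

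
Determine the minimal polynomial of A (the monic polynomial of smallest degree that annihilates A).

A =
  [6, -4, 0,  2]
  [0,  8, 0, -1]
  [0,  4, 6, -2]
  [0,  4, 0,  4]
x^2 - 12*x + 36

The characteristic polynomial is χ_A(x) = (x - 6)^4, so the eigenvalues are known. The minimal polynomial is
  m_A(x) = Π_λ (x − λ)^{k_λ}
where k_λ is the size of the *largest* Jordan block for λ (equivalently, the smallest k with (A − λI)^k v = 0 for every generalised eigenvector v of λ).

  λ = 6: largest Jordan block has size 2, contributing (x − 6)^2

So m_A(x) = (x - 6)^2 = x^2 - 12*x + 36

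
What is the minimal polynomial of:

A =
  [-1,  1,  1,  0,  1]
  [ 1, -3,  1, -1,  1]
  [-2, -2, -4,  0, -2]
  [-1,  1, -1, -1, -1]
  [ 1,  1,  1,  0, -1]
x^3 + 6*x^2 + 12*x + 8

The characteristic polynomial is χ_A(x) = (x + 2)^5, so the eigenvalues are known. The minimal polynomial is
  m_A(x) = Π_λ (x − λ)^{k_λ}
where k_λ is the size of the *largest* Jordan block for λ (equivalently, the smallest k with (A − λI)^k v = 0 for every generalised eigenvector v of λ).

  λ = -2: largest Jordan block has size 3, contributing (x + 2)^3

So m_A(x) = (x + 2)^3 = x^3 + 6*x^2 + 12*x + 8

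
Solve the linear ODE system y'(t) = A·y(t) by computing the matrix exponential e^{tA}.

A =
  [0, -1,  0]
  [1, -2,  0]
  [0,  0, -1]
e^{tA} =
  [t*exp(-t) + exp(-t), -t*exp(-t), 0]
  [t*exp(-t), -t*exp(-t) + exp(-t), 0]
  [0, 0, exp(-t)]

Strategy: write A = P · J · P⁻¹ where J is a Jordan canonical form, so e^{tA} = P · e^{tJ} · P⁻¹, and e^{tJ} can be computed block-by-block.

A has Jordan form
J =
  [-1,  1,  0]
  [ 0, -1,  0]
  [ 0,  0, -1]
(up to reordering of blocks).

Per-block formulas:
  For a 2×2 Jordan block J_2(-1): exp(t · J_2(-1)) = e^(-1t)·(I + t·N), where N is the 2×2 nilpotent shift.
  For a 1×1 block at λ = -1: exp(t · [-1]) = [e^(-1t)].

After assembling e^{tJ} and conjugating by P, we get:

e^{tA} =
  [t*exp(-t) + exp(-t), -t*exp(-t), 0]
  [t*exp(-t), -t*exp(-t) + exp(-t), 0]
  [0, 0, exp(-t)]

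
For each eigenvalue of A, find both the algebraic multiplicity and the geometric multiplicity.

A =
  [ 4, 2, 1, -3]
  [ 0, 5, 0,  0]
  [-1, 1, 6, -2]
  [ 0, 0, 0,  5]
λ = 5: alg = 4, geom = 2

Step 1 — factor the characteristic polynomial to read off the algebraic multiplicities:
  χ_A(x) = (x - 5)^4

Step 2 — compute geometric multiplicities via the rank-nullity identity g(λ) = n − rank(A − λI):
  rank(A − (5)·I) = 2, so dim ker(A − (5)·I) = n − 2 = 2

Summary:
  λ = 5: algebraic multiplicity = 4, geometric multiplicity = 2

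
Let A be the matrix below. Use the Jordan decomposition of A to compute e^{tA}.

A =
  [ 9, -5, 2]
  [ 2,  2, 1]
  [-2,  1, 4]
e^{tA} =
  [t^2*exp(5*t) + 4*t*exp(5*t) + exp(5*t), -3*t^2*exp(5*t)/2 - 5*t*exp(5*t), t^2*exp(5*t)/2 + 2*t*exp(5*t)]
  [2*t*exp(5*t), -3*t*exp(5*t) + exp(5*t), t*exp(5*t)]
  [-2*t^2*exp(5*t) - 2*t*exp(5*t), 3*t^2*exp(5*t) + t*exp(5*t), -t^2*exp(5*t) - t*exp(5*t) + exp(5*t)]

Strategy: write A = P · J · P⁻¹ where J is a Jordan canonical form, so e^{tA} = P · e^{tJ} · P⁻¹, and e^{tJ} can be computed block-by-block.

A has Jordan form
J =
  [5, 1, 0]
  [0, 5, 1]
  [0, 0, 5]
(up to reordering of blocks).

Per-block formulas:
  For a 3×3 Jordan block J_3(5): exp(t · J_3(5)) = e^(5t)·(I + t·N + (t^2/2)·N^2), where N is the 3×3 nilpotent shift.

After assembling e^{tJ} and conjugating by P, we get:

e^{tA} =
  [t^2*exp(5*t) + 4*t*exp(5*t) + exp(5*t), -3*t^2*exp(5*t)/2 - 5*t*exp(5*t), t^2*exp(5*t)/2 + 2*t*exp(5*t)]
  [2*t*exp(5*t), -3*t*exp(5*t) + exp(5*t), t*exp(5*t)]
  [-2*t^2*exp(5*t) - 2*t*exp(5*t), 3*t^2*exp(5*t) + t*exp(5*t), -t^2*exp(5*t) - t*exp(5*t) + exp(5*t)]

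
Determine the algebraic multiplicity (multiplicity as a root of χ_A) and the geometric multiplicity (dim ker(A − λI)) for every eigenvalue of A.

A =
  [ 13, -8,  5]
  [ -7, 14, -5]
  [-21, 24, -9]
λ = 6: alg = 3, geom = 2

Step 1 — factor the characteristic polynomial to read off the algebraic multiplicities:
  χ_A(x) = (x - 6)^3

Step 2 — compute geometric multiplicities via the rank-nullity identity g(λ) = n − rank(A − λI):
  rank(A − (6)·I) = 1, so dim ker(A − (6)·I) = n − 1 = 2

Summary:
  λ = 6: algebraic multiplicity = 3, geometric multiplicity = 2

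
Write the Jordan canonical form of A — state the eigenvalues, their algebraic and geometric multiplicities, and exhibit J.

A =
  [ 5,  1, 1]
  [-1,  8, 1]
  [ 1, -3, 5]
J_3(6)

The characteristic polynomial is
  det(x·I − A) = x^3 - 18*x^2 + 108*x - 216 = (x - 6)^3

Eigenvalues and multiplicities (the geometric multiplicity of λ is n − rank(A − λI), which equals the number of Jordan blocks for λ):
  λ = 6: algebraic multiplicity = 3, geometric multiplicity = 1

Determining the block sizes for each eigenvalue:
  λ = 6: one block (gm = 1), so the single block has size am = 3 → block sizes [3]

Assembling the blocks gives a Jordan form
J =
  [6, 1, 0]
  [0, 6, 1]
  [0, 0, 6]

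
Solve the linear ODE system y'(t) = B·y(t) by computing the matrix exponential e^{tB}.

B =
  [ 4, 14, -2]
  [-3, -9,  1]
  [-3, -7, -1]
e^{tB} =
  [6*t*exp(-2*t) + exp(-2*t), 14*t*exp(-2*t), -2*t*exp(-2*t)]
  [-3*t*exp(-2*t), -7*t*exp(-2*t) + exp(-2*t), t*exp(-2*t)]
  [-3*t*exp(-2*t), -7*t*exp(-2*t), t*exp(-2*t) + exp(-2*t)]

Strategy: write B = P · J · P⁻¹ where J is a Jordan canonical form, so e^{tB} = P · e^{tJ} · P⁻¹, and e^{tJ} can be computed block-by-block.

B has Jordan form
J =
  [-2,  1,  0]
  [ 0, -2,  0]
  [ 0,  0, -2]
(up to reordering of blocks).

Per-block formulas:
  For a 2×2 Jordan block J_2(-2): exp(t · J_2(-2)) = e^(-2t)·(I + t·N), where N is the 2×2 nilpotent shift.
  For a 1×1 block at λ = -2: exp(t · [-2]) = [e^(-2t)].

After assembling e^{tJ} and conjugating by P, we get:

e^{tB} =
  [6*t*exp(-2*t) + exp(-2*t), 14*t*exp(-2*t), -2*t*exp(-2*t)]
  [-3*t*exp(-2*t), -7*t*exp(-2*t) + exp(-2*t), t*exp(-2*t)]
  [-3*t*exp(-2*t), -7*t*exp(-2*t), t*exp(-2*t) + exp(-2*t)]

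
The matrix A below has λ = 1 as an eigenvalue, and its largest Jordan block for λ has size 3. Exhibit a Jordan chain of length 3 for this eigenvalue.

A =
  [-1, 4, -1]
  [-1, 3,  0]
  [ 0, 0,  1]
A Jordan chain for λ = 1 of length 3:
v_1 = (2, 1, 0)ᵀ
v_2 = (-1, 0, 0)ᵀ
v_3 = (0, 0, 1)ᵀ

Let N = A − (1)·I. We want v_3 with N^3 v_3 = 0 but N^2 v_3 ≠ 0; then v_{j-1} := N · v_j for j = 3, …, 2.

Pick v_3 = (0, 0, 1)ᵀ.
Then v_2 = N · v_3 = (-1, 0, 0)ᵀ.
Then v_1 = N · v_2 = (2, 1, 0)ᵀ.

Sanity check: (A − (1)·I) v_1 = (0, 0, 0)ᵀ = 0. ✓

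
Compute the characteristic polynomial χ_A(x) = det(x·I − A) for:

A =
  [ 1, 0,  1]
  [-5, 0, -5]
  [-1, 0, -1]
x^3

Expanding det(x·I − A) (e.g. by cofactor expansion or by noting that A is similar to its Jordan form J, which has the same characteristic polynomial as A) gives
  χ_A(x) = x^3
which factors as x^3. The eigenvalues (with algebraic multiplicities) are λ = 0 with multiplicity 3.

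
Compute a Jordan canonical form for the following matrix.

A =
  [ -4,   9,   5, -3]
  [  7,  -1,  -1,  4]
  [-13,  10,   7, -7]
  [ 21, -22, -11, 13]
J_3(3) ⊕ J_1(6)

The characteristic polynomial is
  det(x·I − A) = x^4 - 15*x^3 + 81*x^2 - 189*x + 162 = (x - 6)*(x - 3)^3

Eigenvalues and multiplicities (the geometric multiplicity of λ is n − rank(A − λI), which equals the number of Jordan blocks for λ):
  λ = 3: algebraic multiplicity = 3, geometric multiplicity = 1
  λ = 6: algebraic multiplicity = 1, geometric multiplicity = 1

Determining the block sizes for each eigenvalue:
  λ = 3: one block (gm = 1), so the single block has size am = 3 → block sizes [3]
  λ = 6: one block (gm = 1), so the single block has size am = 1 → block sizes [1]

Assembling the blocks gives a Jordan form
J =
  [3, 1, 0, 0]
  [0, 3, 1, 0]
  [0, 0, 3, 0]
  [0, 0, 0, 6]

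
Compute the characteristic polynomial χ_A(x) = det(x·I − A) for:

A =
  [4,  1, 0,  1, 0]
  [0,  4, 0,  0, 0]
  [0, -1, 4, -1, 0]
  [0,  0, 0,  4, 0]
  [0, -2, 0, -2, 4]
x^5 - 20*x^4 + 160*x^3 - 640*x^2 + 1280*x - 1024

Expanding det(x·I − A) (e.g. by cofactor expansion or by noting that A is similar to its Jordan form J, which has the same characteristic polynomial as A) gives
  χ_A(x) = x^5 - 20*x^4 + 160*x^3 - 640*x^2 + 1280*x - 1024
which factors as (x - 4)^5. The eigenvalues (with algebraic multiplicities) are λ = 4 with multiplicity 5.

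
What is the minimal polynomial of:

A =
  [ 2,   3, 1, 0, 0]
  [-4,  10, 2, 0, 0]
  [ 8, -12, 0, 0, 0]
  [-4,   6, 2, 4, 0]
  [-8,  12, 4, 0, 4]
x^2 - 8*x + 16

The characteristic polynomial is χ_A(x) = (x - 4)^5, so the eigenvalues are known. The minimal polynomial is
  m_A(x) = Π_λ (x − λ)^{k_λ}
where k_λ is the size of the *largest* Jordan block for λ (equivalently, the smallest k with (A − λI)^k v = 0 for every generalised eigenvector v of λ).

  λ = 4: largest Jordan block has size 2, contributing (x − 4)^2

So m_A(x) = (x - 4)^2 = x^2 - 8*x + 16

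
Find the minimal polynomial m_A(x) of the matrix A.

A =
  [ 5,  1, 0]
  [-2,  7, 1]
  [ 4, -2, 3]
x^3 - 15*x^2 + 75*x - 125

The characteristic polynomial is χ_A(x) = (x - 5)^3, so the eigenvalues are known. The minimal polynomial is
  m_A(x) = Π_λ (x − λ)^{k_λ}
where k_λ is the size of the *largest* Jordan block for λ (equivalently, the smallest k with (A − λI)^k v = 0 for every generalised eigenvector v of λ).

  λ = 5: largest Jordan block has size 3, contributing (x − 5)^3

So m_A(x) = (x - 5)^3 = x^3 - 15*x^2 + 75*x - 125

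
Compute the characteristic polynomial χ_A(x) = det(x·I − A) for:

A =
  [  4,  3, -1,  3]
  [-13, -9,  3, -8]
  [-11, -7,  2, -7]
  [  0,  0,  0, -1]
x^4 + 4*x^3 + 6*x^2 + 4*x + 1

Expanding det(x·I − A) (e.g. by cofactor expansion or by noting that A is similar to its Jordan form J, which has the same characteristic polynomial as A) gives
  χ_A(x) = x^4 + 4*x^3 + 6*x^2 + 4*x + 1
which factors as (x + 1)^4. The eigenvalues (with algebraic multiplicities) are λ = -1 with multiplicity 4.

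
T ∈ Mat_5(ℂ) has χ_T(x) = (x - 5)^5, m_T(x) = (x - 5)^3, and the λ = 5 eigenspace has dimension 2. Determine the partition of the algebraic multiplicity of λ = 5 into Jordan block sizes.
Block sizes for λ = 5: [3, 2]

Step 1 — from the characteristic polynomial, algebraic multiplicity of λ = 5 is 5. From dim ker(T − (5)·I) = 2, there are exactly 2 Jordan blocks for λ = 5.
Step 2 — from the minimal polynomial, the factor (x − 5)^3 tells us the largest block for λ = 5 has size 3.
Step 3 — with total size 5, 2 blocks, and largest block 3, the block sizes (in nonincreasing order) are [3, 2].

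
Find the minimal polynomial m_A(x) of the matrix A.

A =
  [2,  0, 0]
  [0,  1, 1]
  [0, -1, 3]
x^2 - 4*x + 4

The characteristic polynomial is χ_A(x) = (x - 2)^3, so the eigenvalues are known. The minimal polynomial is
  m_A(x) = Π_λ (x − λ)^{k_λ}
where k_λ is the size of the *largest* Jordan block for λ (equivalently, the smallest k with (A − λI)^k v = 0 for every generalised eigenvector v of λ).

  λ = 2: largest Jordan block has size 2, contributing (x − 2)^2

So m_A(x) = (x - 2)^2 = x^2 - 4*x + 4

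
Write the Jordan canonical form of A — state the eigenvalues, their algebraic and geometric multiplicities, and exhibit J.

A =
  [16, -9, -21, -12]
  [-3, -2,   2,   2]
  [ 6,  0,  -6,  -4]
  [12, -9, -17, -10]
J_1(-2) ⊕ J_1(-2) ⊕ J_2(1)

The characteristic polynomial is
  det(x·I − A) = x^4 + 2*x^3 - 3*x^2 - 4*x + 4 = (x - 1)^2*(x + 2)^2

Eigenvalues and multiplicities (the geometric multiplicity of λ is n − rank(A − λI), which equals the number of Jordan blocks for λ):
  λ = -2: algebraic multiplicity = 2, geometric multiplicity = 2
  λ = 1: algebraic multiplicity = 2, geometric multiplicity = 1

Determining the block sizes for each eigenvalue:
  λ = -2: gm = am = 2, so every block has size 1 → block sizes [1, 1]
  λ = 1: one block (gm = 1), so the single block has size am = 2 → block sizes [2]

Assembling the blocks gives a Jordan form
J =
  [-2,  0, 0, 0]
  [ 0, -2, 0, 0]
  [ 0,  0, 1, 1]
  [ 0,  0, 0, 1]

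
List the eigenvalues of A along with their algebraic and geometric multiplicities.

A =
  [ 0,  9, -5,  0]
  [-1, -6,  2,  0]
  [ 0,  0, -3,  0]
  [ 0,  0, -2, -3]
λ = -3: alg = 4, geom = 2

Step 1 — factor the characteristic polynomial to read off the algebraic multiplicities:
  χ_A(x) = (x + 3)^4

Step 2 — compute geometric multiplicities via the rank-nullity identity g(λ) = n − rank(A − λI):
  rank(A − (-3)·I) = 2, so dim ker(A − (-3)·I) = n − 2 = 2

Summary:
  λ = -3: algebraic multiplicity = 4, geometric multiplicity = 2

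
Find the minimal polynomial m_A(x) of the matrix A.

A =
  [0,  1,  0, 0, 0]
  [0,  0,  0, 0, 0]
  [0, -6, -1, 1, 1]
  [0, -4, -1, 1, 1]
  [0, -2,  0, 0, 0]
x^2

The characteristic polynomial is χ_A(x) = x^5, so the eigenvalues are known. The minimal polynomial is
  m_A(x) = Π_λ (x − λ)^{k_λ}
where k_λ is the size of the *largest* Jordan block for λ (equivalently, the smallest k with (A − λI)^k v = 0 for every generalised eigenvector v of λ).

  λ = 0: largest Jordan block has size 2, contributing (x − 0)^2

So m_A(x) = x^2 = x^2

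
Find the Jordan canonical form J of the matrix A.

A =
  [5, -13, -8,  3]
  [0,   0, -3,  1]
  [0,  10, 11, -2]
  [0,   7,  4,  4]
J_3(5) ⊕ J_1(5)

The characteristic polynomial is
  det(x·I − A) = x^4 - 20*x^3 + 150*x^2 - 500*x + 625 = (x - 5)^4

Eigenvalues and multiplicities (the geometric multiplicity of λ is n − rank(A − λI), which equals the number of Jordan blocks for λ):
  λ = 5: algebraic multiplicity = 4, geometric multiplicity = 2

Determining the block sizes for each eigenvalue:
  λ = 5: with am = 4 and gm = 2, the partition is not yet determined (e.g. several partitions of 4 into 2 parts exist). Let N = A − (5)·I. Computing rank(N^1) = 2, rank(N^2) = 1, rank(N^3) = 0; the number of blocks of size ≥ j is rank(N^{j−1}) − rank(N^j), giving [2, 1, 1]. So we have 1 block(s) of size 3, 1 block(s) of size 1 → block sizes [3, 1]

Assembling the blocks gives a Jordan form
J =
  [5, 1, 0, 0]
  [0, 5, 1, 0]
  [0, 0, 5, 0]
  [0, 0, 0, 5]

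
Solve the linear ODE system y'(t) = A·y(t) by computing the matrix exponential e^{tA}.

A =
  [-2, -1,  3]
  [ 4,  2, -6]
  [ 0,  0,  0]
e^{tA} =
  [1 - 2*t, -t, 3*t]
  [4*t, 2*t + 1, -6*t]
  [0, 0, 1]

Strategy: write A = P · J · P⁻¹ where J is a Jordan canonical form, so e^{tA} = P · e^{tJ} · P⁻¹, and e^{tJ} can be computed block-by-block.

A has Jordan form
J =
  [0, 1, 0]
  [0, 0, 0]
  [0, 0, 0]
(up to reordering of blocks).

Per-block formulas:
  For a 1×1 block at λ = 0: exp(t · [0]) = [e^(0t)].
  For a 2×2 Jordan block J_2(0): exp(t · J_2(0)) = e^(0t)·(I + t·N), where N is the 2×2 nilpotent shift.

After assembling e^{tJ} and conjugating by P, we get:

e^{tA} =
  [1 - 2*t, -t, 3*t]
  [4*t, 2*t + 1, -6*t]
  [0, 0, 1]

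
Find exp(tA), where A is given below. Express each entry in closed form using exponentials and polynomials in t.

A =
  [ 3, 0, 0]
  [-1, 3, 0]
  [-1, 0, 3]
e^{tA} =
  [exp(3*t), 0, 0]
  [-t*exp(3*t), exp(3*t), 0]
  [-t*exp(3*t), 0, exp(3*t)]

Strategy: write A = P · J · P⁻¹ where J is a Jordan canonical form, so e^{tA} = P · e^{tJ} · P⁻¹, and e^{tJ} can be computed block-by-block.

A has Jordan form
J =
  [3, 1, 0]
  [0, 3, 0]
  [0, 0, 3]
(up to reordering of blocks).

Per-block formulas:
  For a 2×2 Jordan block J_2(3): exp(t · J_2(3)) = e^(3t)·(I + t·N), where N is the 2×2 nilpotent shift.
  For a 1×1 block at λ = 3: exp(t · [3]) = [e^(3t)].

After assembling e^{tJ} and conjugating by P, we get:

e^{tA} =
  [exp(3*t), 0, 0]
  [-t*exp(3*t), exp(3*t), 0]
  [-t*exp(3*t), 0, exp(3*t)]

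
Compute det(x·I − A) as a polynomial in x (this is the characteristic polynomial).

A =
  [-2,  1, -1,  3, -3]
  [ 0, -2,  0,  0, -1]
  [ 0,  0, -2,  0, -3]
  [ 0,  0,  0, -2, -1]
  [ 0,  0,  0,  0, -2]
x^5 + 10*x^4 + 40*x^3 + 80*x^2 + 80*x + 32

Expanding det(x·I − A) (e.g. by cofactor expansion or by noting that A is similar to its Jordan form J, which has the same characteristic polynomial as A) gives
  χ_A(x) = x^5 + 10*x^4 + 40*x^3 + 80*x^2 + 80*x + 32
which factors as (x + 2)^5. The eigenvalues (with algebraic multiplicities) are λ = -2 with multiplicity 5.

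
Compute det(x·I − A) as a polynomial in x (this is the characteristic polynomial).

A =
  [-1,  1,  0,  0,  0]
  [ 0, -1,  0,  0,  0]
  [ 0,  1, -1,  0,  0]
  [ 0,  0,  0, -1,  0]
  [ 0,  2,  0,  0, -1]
x^5 + 5*x^4 + 10*x^3 + 10*x^2 + 5*x + 1

Expanding det(x·I − A) (e.g. by cofactor expansion or by noting that A is similar to its Jordan form J, which has the same characteristic polynomial as A) gives
  χ_A(x) = x^5 + 5*x^4 + 10*x^3 + 10*x^2 + 5*x + 1
which factors as (x + 1)^5. The eigenvalues (with algebraic multiplicities) are λ = -1 with multiplicity 5.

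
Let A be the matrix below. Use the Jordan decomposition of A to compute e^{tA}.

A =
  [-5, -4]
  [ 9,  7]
e^{tA} =
  [-6*t*exp(t) + exp(t), -4*t*exp(t)]
  [9*t*exp(t), 6*t*exp(t) + exp(t)]

Strategy: write A = P · J · P⁻¹ where J is a Jordan canonical form, so e^{tA} = P · e^{tJ} · P⁻¹, and e^{tJ} can be computed block-by-block.

A has Jordan form
J =
  [1, 1]
  [0, 1]
(up to reordering of blocks).

Per-block formulas:
  For a 2×2 Jordan block J_2(1): exp(t · J_2(1)) = e^(1t)·(I + t·N), where N is the 2×2 nilpotent shift.

After assembling e^{tJ} and conjugating by P, we get:

e^{tA} =
  [-6*t*exp(t) + exp(t), -4*t*exp(t)]
  [9*t*exp(t), 6*t*exp(t) + exp(t)]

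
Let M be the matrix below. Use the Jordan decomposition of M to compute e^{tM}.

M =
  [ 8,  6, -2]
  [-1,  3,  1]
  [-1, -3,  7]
e^{tM} =
  [2*t*exp(6*t) + exp(6*t), 6*t*exp(6*t), -2*t*exp(6*t)]
  [-t*exp(6*t), -3*t*exp(6*t) + exp(6*t), t*exp(6*t)]
  [-t*exp(6*t), -3*t*exp(6*t), t*exp(6*t) + exp(6*t)]

Strategy: write M = P · J · P⁻¹ where J is a Jordan canonical form, so e^{tM} = P · e^{tJ} · P⁻¹, and e^{tJ} can be computed block-by-block.

M has Jordan form
J =
  [6, 1, 0]
  [0, 6, 0]
  [0, 0, 6]
(up to reordering of blocks).

Per-block formulas:
  For a 1×1 block at λ = 6: exp(t · [6]) = [e^(6t)].
  For a 2×2 Jordan block J_2(6): exp(t · J_2(6)) = e^(6t)·(I + t·N), where N is the 2×2 nilpotent shift.

After assembling e^{tJ} and conjugating by P, we get:

e^{tM} =
  [2*t*exp(6*t) + exp(6*t), 6*t*exp(6*t), -2*t*exp(6*t)]
  [-t*exp(6*t), -3*t*exp(6*t) + exp(6*t), t*exp(6*t)]
  [-t*exp(6*t), -3*t*exp(6*t), t*exp(6*t) + exp(6*t)]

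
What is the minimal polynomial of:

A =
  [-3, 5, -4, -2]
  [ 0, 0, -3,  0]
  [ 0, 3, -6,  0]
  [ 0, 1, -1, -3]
x^3 + 9*x^2 + 27*x + 27

The characteristic polynomial is χ_A(x) = (x + 3)^4, so the eigenvalues are known. The minimal polynomial is
  m_A(x) = Π_λ (x − λ)^{k_λ}
where k_λ is the size of the *largest* Jordan block for λ (equivalently, the smallest k with (A − λI)^k v = 0 for every generalised eigenvector v of λ).

  λ = -3: largest Jordan block has size 3, contributing (x + 3)^3

So m_A(x) = (x + 3)^3 = x^3 + 9*x^2 + 27*x + 27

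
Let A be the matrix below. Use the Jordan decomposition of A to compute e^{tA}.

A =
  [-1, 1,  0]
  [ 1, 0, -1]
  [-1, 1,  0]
e^{tA} =
  [t - 1 + 2*exp(-t), 1 - exp(-t), -t + 1 - exp(-t)]
  [t, 1, -t]
  [t - 2 + 2*exp(-t), 1 - exp(-t), -t + 2 - exp(-t)]

Strategy: write A = P · J · P⁻¹ where J is a Jordan canonical form, so e^{tA} = P · e^{tJ} · P⁻¹, and e^{tJ} can be computed block-by-block.

A has Jordan form
J =
  [-1, 0, 0]
  [ 0, 0, 1]
  [ 0, 0, 0]
(up to reordering of blocks).

Per-block formulas:
  For a 1×1 block at λ = -1: exp(t · [-1]) = [e^(-1t)].
  For a 2×2 Jordan block J_2(0): exp(t · J_2(0)) = e^(0t)·(I + t·N), where N is the 2×2 nilpotent shift.

After assembling e^{tJ} and conjugating by P, we get:

e^{tA} =
  [t - 1 + 2*exp(-t), 1 - exp(-t), -t + 1 - exp(-t)]
  [t, 1, -t]
  [t - 2 + 2*exp(-t), 1 - exp(-t), -t + 2 - exp(-t)]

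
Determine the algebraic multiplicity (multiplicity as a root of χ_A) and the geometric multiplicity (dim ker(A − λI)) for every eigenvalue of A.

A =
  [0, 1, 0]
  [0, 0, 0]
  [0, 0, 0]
λ = 0: alg = 3, geom = 2

Step 1 — factor the characteristic polynomial to read off the algebraic multiplicities:
  χ_A(x) = x^3

Step 2 — compute geometric multiplicities via the rank-nullity identity g(λ) = n − rank(A − λI):
  rank(A − (0)·I) = 1, so dim ker(A − (0)·I) = n − 1 = 2

Summary:
  λ = 0: algebraic multiplicity = 3, geometric multiplicity = 2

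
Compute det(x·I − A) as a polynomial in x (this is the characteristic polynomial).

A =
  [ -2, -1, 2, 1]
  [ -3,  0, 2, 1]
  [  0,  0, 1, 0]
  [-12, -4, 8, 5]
x^4 - 4*x^3 + 6*x^2 - 4*x + 1

Expanding det(x·I − A) (e.g. by cofactor expansion or by noting that A is similar to its Jordan form J, which has the same characteristic polynomial as A) gives
  χ_A(x) = x^4 - 4*x^3 + 6*x^2 - 4*x + 1
which factors as (x - 1)^4. The eigenvalues (with algebraic multiplicities) are λ = 1 with multiplicity 4.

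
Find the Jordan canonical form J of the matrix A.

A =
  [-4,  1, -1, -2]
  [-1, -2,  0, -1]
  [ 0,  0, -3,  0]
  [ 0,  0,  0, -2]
J_3(-3) ⊕ J_1(-2)

The characteristic polynomial is
  det(x·I − A) = x^4 + 11*x^3 + 45*x^2 + 81*x + 54 = (x + 2)*(x + 3)^3

Eigenvalues and multiplicities (the geometric multiplicity of λ is n − rank(A − λI), which equals the number of Jordan blocks for λ):
  λ = -3: algebraic multiplicity = 3, geometric multiplicity = 1
  λ = -2: algebraic multiplicity = 1, geometric multiplicity = 1

Determining the block sizes for each eigenvalue:
  λ = -3: one block (gm = 1), so the single block has size am = 3 → block sizes [3]
  λ = -2: one block (gm = 1), so the single block has size am = 1 → block sizes [1]

Assembling the blocks gives a Jordan form
J =
  [-3,  1,  0,  0]
  [ 0, -3,  1,  0]
  [ 0,  0, -3,  0]
  [ 0,  0,  0, -2]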